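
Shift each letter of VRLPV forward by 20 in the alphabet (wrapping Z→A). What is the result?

V(21): 21+20=41≡15 → P
R(17): 17+20=37≡11 → L
L(11): 11+20=31≡5 → F
P(15): 15+20=35≡9 → J
V(21): 21+20=41≡15 → P

PLFJP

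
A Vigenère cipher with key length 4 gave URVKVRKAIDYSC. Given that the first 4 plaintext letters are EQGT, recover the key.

Subtract each crib letter from the matching ciphertext letter (mod 26):
U(20)−E(4)=16 → Q
R(17)−Q(16)=1 → B
V(21)−G(6)=15 → P
K(10)−T(19)=-9≡17 → R

QBPR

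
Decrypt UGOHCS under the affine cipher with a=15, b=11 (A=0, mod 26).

LRVYPX

The inverse of 15 mod 26 is 7, since 15·7=105≡1. Apply D(y)=7·(y−11) mod 26:
U(20): 7·(20−11)=63≡11 → L
G(6): 7·(6−11)=-35≡17 → R
O(14): 7·(14−11)=21 → V
H(7): 7·(7−11)=-28≡24 → Y
C(2): 7·(2−11)=-63≡15 → P
S(18): 7·(18−11)=49≡23 → X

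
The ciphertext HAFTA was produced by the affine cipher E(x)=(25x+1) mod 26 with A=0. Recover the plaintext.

UBWIB

The inverse of 25 mod 26 is 25, since 25·25=625≡1. Apply D(y)=25·(y−1) mod 26:
H(7): 25·(7−1)=150≡20 → U
A(0): 25·(0−1)=-25≡1 → B
F(5): 25·(5−1)=100≡22 → W
T(19): 25·(19−1)=450≡8 → I
A(0): 25·(0−1)=-25≡1 → B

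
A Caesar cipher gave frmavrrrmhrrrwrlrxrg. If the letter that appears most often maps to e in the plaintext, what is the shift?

The most frequent ciphertext letter is r (appears 10 times).
r is position 17; e is position 4.
Shift = 13.

13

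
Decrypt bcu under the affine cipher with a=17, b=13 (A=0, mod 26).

The inverse of 17 mod 26 is 23, since 17·23=391≡1. Apply D(y)=23·(y−13) mod 26:
b(1): 23·(1−13)=-276≡10 → k
c(2): 23·(2−13)=-253≡7 → h
u(20): 23·(20−13)=161≡5 → f

khf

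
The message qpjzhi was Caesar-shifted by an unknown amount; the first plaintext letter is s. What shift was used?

From the crib: q(16)−s(18)=-2≡24, so the shift is 24.

24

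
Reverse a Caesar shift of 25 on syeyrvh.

tzfzswi

s(18): 18−25=-7≡19 → t
y(24): 24−25=-1≡25 → z
e(4): 4−25=-21≡5 → f
y(24): 24−25=-1≡25 → z
r(17): 17−25=-8≡18 → s
v(21): 21−25=-4≡22 → w
h(7): 7−25=-18≡8 → i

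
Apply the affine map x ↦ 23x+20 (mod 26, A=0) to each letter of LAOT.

NUEP

L(11): 23·11+20=273≡13 → N
A(0): 23·0+20=20 → U
O(14): 23·14+20=342≡4 → E
T(19): 23·19+20=457≡15 → P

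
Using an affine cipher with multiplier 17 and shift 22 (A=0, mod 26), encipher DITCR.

D(3): 17·3+22=73≡21 → V
I(8): 17·8+22=158≡2 → C
T(19): 17·19+22=345≡7 → H
C(2): 17·2+22=56≡4 → E
R(17): 17·17+22=311≡25 → Z

VCHEZ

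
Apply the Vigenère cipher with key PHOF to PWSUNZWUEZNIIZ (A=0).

EDGZCGKZTGBNXG

Repeat the key across the message: PHOFPHOFPHOFPH
P(15)+P(15): 30≡4 → E
W(22)+H(7): 29≡3 → D
S(18)+O(14): 32≡6 → G
U(20)+F(5): 25 → Z
N(13)+P(15): 28≡2 → C
Z(25)+H(7): 32≡6 → G
W(22)+O(14): 36≡10 → K
U(20)+F(5): 25 → Z
E(4)+P(15): 19 → T
Z(25)+H(7): 32≡6 → G
N(13)+O(14): 27≡1 → B
I(8)+F(5): 13 → N
I(8)+P(15): 23 → X
Z(25)+H(7): 32≡6 → G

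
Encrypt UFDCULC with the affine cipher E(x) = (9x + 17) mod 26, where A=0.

U(20): 9·20+17=197≡15 → P
F(5): 9·5+17=62≡10 → K
D(3): 9·3+17=44≡18 → S
C(2): 9·2+17=35≡9 → J
U(20): 9·20+17=197≡15 → P
L(11): 9·11+17=116≡12 → M
C(2): 9·2+17=35≡9 → J

PKSJPMJ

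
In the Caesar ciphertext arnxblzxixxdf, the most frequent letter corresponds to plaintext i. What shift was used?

15

The most frequent ciphertext letter is x (appears 4 times).
x is position 23; i is position 8.
Shift = 15.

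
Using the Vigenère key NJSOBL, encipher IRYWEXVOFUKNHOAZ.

VAQKFIIXXILYUXSN

Repeat the key across the message: NJSOBLNJSOBLNJSO
I(8)+N(13): 21 → V
R(17)+J(9): 26≡0 → A
Y(24)+S(18): 42≡16 → Q
W(22)+O(14): 36≡10 → K
E(4)+B(1): 5 → F
X(23)+L(11): 34≡8 → I
V(21)+N(13): 34≡8 → I
O(14)+J(9): 23 → X
F(5)+S(18): 23 → X
U(20)+O(14): 34≡8 → I
K(10)+B(1): 11 → L
N(13)+L(11): 24 → Y
H(7)+N(13): 20 → U
O(14)+J(9): 23 → X
A(0)+S(18): 18 → S
Z(25)+O(14): 39≡13 → N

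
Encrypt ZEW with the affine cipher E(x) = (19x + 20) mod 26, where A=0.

Z(25): 19·25+20=495≡1 → B
E(4): 19·4+20=96≡18 → S
W(22): 19·22+20=438≡22 → W

BSW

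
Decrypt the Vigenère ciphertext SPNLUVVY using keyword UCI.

YNFRSNBW

Repeat the key across the ciphertext: UCIUCIUC
S(18)−U(20): -2≡24 → Y
P(15)−C(2): 13 → N
N(13)−I(8): 5 → F
L(11)−U(20): -9≡17 → R
U(20)−C(2): 18 → S
V(21)−I(8): 13 → N
V(21)−U(20): 1 → B
Y(24)−C(2): 22 → W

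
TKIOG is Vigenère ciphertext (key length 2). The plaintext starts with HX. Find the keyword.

Subtract each crib letter from the matching ciphertext letter (mod 26):
T(19)−H(7)=12 → M
K(10)−X(23)=-13≡13 → N

MN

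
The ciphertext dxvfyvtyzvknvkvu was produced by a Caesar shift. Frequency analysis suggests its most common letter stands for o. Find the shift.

The most frequent ciphertext letter is v (appears 5 times).
v is position 21; o is position 14.
Shift = 7.

7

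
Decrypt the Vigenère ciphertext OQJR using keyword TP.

VBQC

Repeat the key across the ciphertext: TPTP
O(14)−T(19): -5≡21 → V
Q(16)−P(15): 1 → B
J(9)−T(19): -10≡16 → Q
R(17)−P(15): 2 → C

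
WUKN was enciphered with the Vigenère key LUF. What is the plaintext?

LAFC

Repeat the key across the ciphertext: LUFL
W(22)−L(11): 11 → L
U(20)−U(20): 0 → A
K(10)−F(5): 5 → F
N(13)−L(11): 2 → C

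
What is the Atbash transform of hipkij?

srkprq

h(7) → s(18)
i(8) → r(17)
p(15) → k(10)
k(10) → p(15)
i(8) → r(17)
j(9) → q(16)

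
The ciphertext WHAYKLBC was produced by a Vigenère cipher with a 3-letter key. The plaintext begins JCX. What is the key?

NFD

Subtract each crib letter from the matching ciphertext letter (mod 26):
W(22)−J(9)=13 → N
H(7)−C(2)=5 → F
A(0)−X(23)=-23≡3 → D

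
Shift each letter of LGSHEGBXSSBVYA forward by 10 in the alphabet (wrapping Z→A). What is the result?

VQCROQLHCCLFIK

L(11): 11+10=21 → V
G(6): 6+10=16 → Q
S(18): 18+10=28≡2 → C
H(7): 7+10=17 → R
E(4): 4+10=14 → O
G(6): 6+10=16 → Q
B(1): 1+10=11 → L
X(23): 23+10=33≡7 → H
S(18): 18+10=28≡2 → C
S(18): 18+10=28≡2 → C
B(1): 1+10=11 → L
V(21): 21+10=31≡5 → F
Y(24): 24+10=34≡8 → I
A(0): 0+10=10 → K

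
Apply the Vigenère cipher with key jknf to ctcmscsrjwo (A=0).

Repeat the key across the message: jknfjknfjkn
c(2)+j(9): 11 → l
t(19)+k(10): 29≡3 → d
c(2)+n(13): 15 → p
m(12)+f(5): 17 → r
s(18)+j(9): 27≡1 → b
c(2)+k(10): 12 → m
s(18)+n(13): 31≡5 → f
r(17)+f(5): 22 → w
j(9)+j(9): 18 → s
w(22)+k(10): 32≡6 → g
o(14)+n(13): 27≡1 → b

ldprbmfwsgb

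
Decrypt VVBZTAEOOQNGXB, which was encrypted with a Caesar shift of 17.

EEKICJNXXZWPGK

V(21): 21−17=4 → E
V(21): 21−17=4 → E
B(1): 1−17=-16≡10 → K
Z(25): 25−17=8 → I
T(19): 19−17=2 → C
A(0): 0−17=-17≡9 → J
E(4): 4−17=-13≡13 → N
O(14): 14−17=-3≡23 → X
O(14): 14−17=-3≡23 → X
Q(16): 16−17=-1≡25 → Z
N(13): 13−17=-4≡22 → W
G(6): 6−17=-11≡15 → P
X(23): 23−17=6 → G
B(1): 1−17=-16≡10 → K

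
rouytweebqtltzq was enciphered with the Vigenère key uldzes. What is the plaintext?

Repeat the key across the ciphertext: uldzesuldzesuld
r(17)−u(20): -3≡23 → x
o(14)−l(11): 3 → d
u(20)−d(3): 17 → r
y(24)−z(25): -1≡25 → z
t(19)−e(4): 15 → p
w(22)−s(18): 4 → e
e(4)−u(20): -16≡10 → k
e(4)−l(11): -7≡19 → t
b(1)−d(3): -2≡24 → y
q(16)−z(25): -9≡17 → r
t(19)−e(4): 15 → p
l(11)−s(18): -7≡19 → t
t(19)−u(20): -1≡25 → z
z(25)−l(11): 14 → o
q(16)−d(3): 13 → n

xdrzpektyrptzon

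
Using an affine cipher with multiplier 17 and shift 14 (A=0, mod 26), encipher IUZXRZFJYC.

UQXPRXVLGW

I(8): 17·8+14=150≡20 → U
U(20): 17·20+14=354≡16 → Q
Z(25): 17·25+14=439≡23 → X
X(23): 17·23+14=405≡15 → P
R(17): 17·17+14=303≡17 → R
Z(25): 17·25+14=439≡23 → X
F(5): 17·5+14=99≡21 → V
J(9): 17·9+14=167≡11 → L
Y(24): 17·24+14=422≡6 → G
C(2): 17·2+14=48≡22 → W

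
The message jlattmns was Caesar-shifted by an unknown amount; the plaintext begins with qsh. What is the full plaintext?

qshaatuz

From the crib: j(9)−q(16)=-7≡19, so the shift is 19.
Subtract 19 from each ciphertext letter:
j(9): 9−19=-10≡16 → q
l(11): 11−19=-8≡18 → s
a(0): 0−19=-19≡7 → h
t(19): 19−19=0 → a
t(19): 19−19=0 → a
m(12): 12−19=-7≡19 → t
n(13): 13−19=-6≡20 → u
s(18): 18−19=-1≡25 → z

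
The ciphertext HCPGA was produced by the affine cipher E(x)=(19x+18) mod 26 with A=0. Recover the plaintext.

JGTYK

The inverse of 19 mod 26 is 11, since 19·11=209≡1. Apply D(y)=11·(y−18) mod 26:
H(7): 11·(7−18)=-121≡9 → J
C(2): 11·(2−18)=-176≡6 → G
P(15): 11·(15−18)=-33≡19 → T
G(6): 11·(6−18)=-132≡24 → Y
A(0): 11·(0−18)=-198≡10 → K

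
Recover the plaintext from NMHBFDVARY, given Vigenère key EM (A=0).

JADPBRRONM

Repeat the key across the ciphertext: EMEMEMEMEM
N(13)−E(4): 9 → J
M(12)−M(12): 0 → A
H(7)−E(4): 3 → D
B(1)−M(12): -11≡15 → P
F(5)−E(4): 1 → B
D(3)−M(12): -9≡17 → R
V(21)−E(4): 17 → R
A(0)−M(12): -12≡14 → O
R(17)−E(4): 13 → N
Y(24)−M(12): 12 → M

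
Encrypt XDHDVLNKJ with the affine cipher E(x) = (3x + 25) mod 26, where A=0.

QIUIKGMDA

X(23): 3·23+25=94≡16 → Q
D(3): 3·3+25=34≡8 → I
H(7): 3·7+25=46≡20 → U
D(3): 3·3+25=34≡8 → I
V(21): 3·21+25=88≡10 → K
L(11): 3·11+25=58≡6 → G
N(13): 3·13+25=64≡12 → M
K(10): 3·10+25=55≡3 → D
J(9): 3·9+25=52≡0 → A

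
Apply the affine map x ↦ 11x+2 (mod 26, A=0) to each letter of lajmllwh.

tcxettkb

l(11): 11·11+2=123≡19 → t
a(0): 11·0+2=2 → c
j(9): 11·9+2=101≡23 → x
m(12): 11·12+2=134≡4 → e
l(11): 11·11+2=123≡19 → t
l(11): 11·11+2=123≡19 → t
w(22): 11·22+2=244≡10 → k
h(7): 11·7+2=79≡1 → b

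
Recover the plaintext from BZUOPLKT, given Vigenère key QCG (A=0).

LXOYNFUR

Repeat the key across the ciphertext: QCGQCGQC
B(1)−Q(16): -15≡11 → L
Z(25)−C(2): 23 → X
U(20)−G(6): 14 → O
O(14)−Q(16): -2≡24 → Y
P(15)−C(2): 13 → N
L(11)−G(6): 5 → F
K(10)−Q(16): -6≡20 → U
T(19)−C(2): 17 → R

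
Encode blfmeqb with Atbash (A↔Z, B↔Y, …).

younvjy

b(1) → y(24)
l(11) → o(14)
f(5) → u(20)
m(12) → n(13)
e(4) → v(21)
q(16) → j(9)
b(1) → y(24)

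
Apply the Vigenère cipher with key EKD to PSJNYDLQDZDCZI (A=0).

Repeat the key across the message: EKDEKDEKDEKDEK
P(15)+E(4): 19 → T
S(18)+K(10): 28≡2 → C
J(9)+D(3): 12 → M
N(13)+E(4): 17 → R
Y(24)+K(10): 34≡8 → I
D(3)+D(3): 6 → G
L(11)+E(4): 15 → P
Q(16)+K(10): 26≡0 → A
D(3)+D(3): 6 → G
Z(25)+E(4): 29≡3 → D
D(3)+K(10): 13 → N
C(2)+D(3): 5 → F
Z(25)+E(4): 29≡3 → D
I(8)+K(10): 18 → S

TCMRIGPAGDNFDS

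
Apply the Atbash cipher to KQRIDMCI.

K(10) → P(15)
Q(16) → J(9)
R(17) → I(8)
I(8) → R(17)
D(3) → W(22)
M(12) → N(13)
C(2) → X(23)
I(8) → R(17)

PJIRWNXR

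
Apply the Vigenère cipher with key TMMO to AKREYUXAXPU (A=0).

Repeat the key across the message: TMMOTMMOTMM
A(0)+T(19): 19 → T
K(10)+M(12): 22 → W
R(17)+M(12): 29≡3 → D
E(4)+O(14): 18 → S
Y(24)+T(19): 43≡17 → R
U(20)+M(12): 32≡6 → G
X(23)+M(12): 35≡9 → J
A(0)+O(14): 14 → O
X(23)+T(19): 42≡16 → Q
P(15)+M(12): 27≡1 → B
U(20)+M(12): 32≡6 → G

TWDSRGJOQBG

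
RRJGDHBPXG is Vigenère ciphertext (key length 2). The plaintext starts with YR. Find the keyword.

Subtract each crib letter from the matching ciphertext letter (mod 26):
R(17)−Y(24)=-7≡19 → T
R(17)−R(17)=0 → A

TA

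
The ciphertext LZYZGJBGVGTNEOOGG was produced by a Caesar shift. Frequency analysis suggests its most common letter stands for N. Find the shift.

The most frequent ciphertext letter is G (appears 5 times).
G is position 6; N is position 13.
Shift = -7≡19.

19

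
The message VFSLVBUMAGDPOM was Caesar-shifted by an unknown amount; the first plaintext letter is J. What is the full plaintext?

From the crib: V(21)−J(9)=12, so the shift is 12.
Subtract 12 from each ciphertext letter:
V(21): 21−12=9 → J
F(5): 5−12=-7≡19 → T
S(18): 18−12=6 → G
L(11): 11−12=-1≡25 → Z
V(21): 21−12=9 → J
B(1): 1−12=-11≡15 → P
U(20): 20−12=8 → I
M(12): 12−12=0 → A
A(0): 0−12=-12≡14 → O
G(6): 6−12=-6≡20 → U
D(3): 3−12=-9≡17 → R
P(15): 15−12=3 → D
O(14): 14−12=2 → C
M(12): 12−12=0 → A

JTGZJPIAOURDCA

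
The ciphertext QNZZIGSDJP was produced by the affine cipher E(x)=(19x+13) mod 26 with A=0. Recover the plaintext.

The inverse of 19 mod 26 is 11, since 19·11=209≡1. Apply D(y)=11·(y−13) mod 26:
Q(16): 11·(16−13)=33≡7 → H
N(13): 11·(13−13)=0 → A
Z(25): 11·(25−13)=132≡2 → C
Z(25): 11·(25−13)=132≡2 → C
I(8): 11·(8−13)=-55≡23 → X
G(6): 11·(6−13)=-77≡1 → B
S(18): 11·(18−13)=55≡3 → D
D(3): 11·(3−13)=-110≡20 → U
J(9): 11·(9−13)=-44≡8 → I
P(15): 11·(15−13)=22 → W

HACCXBDUIW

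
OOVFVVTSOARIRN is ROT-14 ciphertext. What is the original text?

AAHRHHFEAMDUDZ

O(14): 14−14=0 → A
O(14): 14−14=0 → A
V(21): 21−14=7 → H
F(5): 5−14=-9≡17 → R
V(21): 21−14=7 → H
V(21): 21−14=7 → H
T(19): 19−14=5 → F
S(18): 18−14=4 → E
O(14): 14−14=0 → A
A(0): 0−14=-14≡12 → M
R(17): 17−14=3 → D
I(8): 8−14=-6≡20 → U
R(17): 17−14=3 → D
N(13): 13−14=-1≡25 → Z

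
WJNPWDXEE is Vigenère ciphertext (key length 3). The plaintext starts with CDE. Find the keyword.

Subtract each crib letter from the matching ciphertext letter (mod 26):
W(22)−C(2)=20 → U
J(9)−D(3)=6 → G
N(13)−E(4)=9 → J

UGJ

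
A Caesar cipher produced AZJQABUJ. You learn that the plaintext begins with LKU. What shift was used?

From the crib: A(0)−L(11)=-11≡15, so the shift is 15.

15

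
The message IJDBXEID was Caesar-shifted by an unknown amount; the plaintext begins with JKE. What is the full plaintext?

From the crib: I(8)−J(9)=-1≡25, so the shift is 25.
Subtract 25 from each ciphertext letter:
I(8): 8−25=-17≡9 → J
J(9): 9−25=-16≡10 → K
D(3): 3−25=-22≡4 → E
B(1): 1−25=-24≡2 → C
X(23): 23−25=-2≡24 → Y
E(4): 4−25=-21≡5 → F
I(8): 8−25=-17≡9 → J
D(3): 3−25=-22≡4 → E

JKECYFJE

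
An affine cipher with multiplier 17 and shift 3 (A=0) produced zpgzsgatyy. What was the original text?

The inverse of 17 mod 26 is 23, since 17·23=391≡1. Apply D(y)=23·(y−3) mod 26:
z(25): 23·(25−3)=506≡12 → m
p(15): 23·(15−3)=276≡16 → q
g(6): 23·(6−3)=69≡17 → r
z(25): 23·(25−3)=506≡12 → m
s(18): 23·(18−3)=345≡7 → h
g(6): 23·(6−3)=69≡17 → r
a(0): 23·(0−3)=-69≡9 → j
t(19): 23·(19−3)=368≡4 → e
y(24): 23·(24−3)=483≡15 → p
y(24): 23·(24−3)=483≡15 → p

mqrmhrjepp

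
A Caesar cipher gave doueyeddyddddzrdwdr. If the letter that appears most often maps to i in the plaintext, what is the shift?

The most frequent ciphertext letter is d (appears 9 times).
d is position 3; i is position 8.
Shift = -5≡21.

21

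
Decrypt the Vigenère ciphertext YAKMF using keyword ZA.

ZALMG

Repeat the key across the ciphertext: ZAZAZ
Y(24)−Z(25): -1≡25 → Z
A(0)−A(0): 0 → A
K(10)−Z(25): -15≡11 → L
M(12)−A(0): 12 → M
F(5)−Z(25): -20≡6 → G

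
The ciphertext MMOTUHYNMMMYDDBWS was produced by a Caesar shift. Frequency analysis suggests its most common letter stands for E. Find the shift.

8

The most frequent ciphertext letter is M (appears 5 times).
M is position 12; E is position 4.
Shift = 8.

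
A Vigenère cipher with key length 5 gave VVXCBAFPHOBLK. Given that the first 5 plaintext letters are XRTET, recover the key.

Subtract each crib letter from the matching ciphertext letter (mod 26):
V(21)−X(23)=-2≡24 → Y
V(21)−R(17)=4 → E
X(23)−T(19)=4 → E
C(2)−E(4)=-2≡24 → Y
B(1)−T(19)=-18≡8 → I

YEEYI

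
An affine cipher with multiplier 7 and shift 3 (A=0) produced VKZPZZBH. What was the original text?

The inverse of 7 mod 26 is 15, since 7·15=105≡1. Apply D(y)=15·(y−3) mod 26:
V(21): 15·(21−3)=270≡10 → K
K(10): 15·(10−3)=105≡1 → B
Z(25): 15·(25−3)=330≡18 → S
P(15): 15·(15−3)=180≡24 → Y
Z(25): 15·(25−3)=330≡18 → S
Z(25): 15·(25−3)=330≡18 → S
B(1): 15·(1−3)=-30≡22 → W
H(7): 15·(7−3)=60≡8 → I

KBSYSSWI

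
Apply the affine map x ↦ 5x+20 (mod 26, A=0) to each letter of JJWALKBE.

NNAUXSZO

J(9): 5·9+20=65≡13 → N
J(9): 5·9+20=65≡13 → N
W(22): 5·22+20=130≡0 → A
A(0): 5·0+20=20 → U
L(11): 5·11+20=75≡23 → X
K(10): 5·10+20=70≡18 → S
B(1): 5·1+20=25 → Z
E(4): 5·4+20=40≡14 → O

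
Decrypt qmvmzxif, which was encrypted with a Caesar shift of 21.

q(16): 16−21=-5≡21 → v
m(12): 12−21=-9≡17 → r
v(21): 21−21=0 → a
m(12): 12−21=-9≡17 → r
z(25): 25−21=4 → e
x(23): 23−21=2 → c
i(8): 8−21=-13≡13 → n
f(5): 5−21=-16≡10 → k

vrarecnk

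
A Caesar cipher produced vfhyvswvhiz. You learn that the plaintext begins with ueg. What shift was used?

From the crib: v(21)−u(20)=1, so the shift is 1.

1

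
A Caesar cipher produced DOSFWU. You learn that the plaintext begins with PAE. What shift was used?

From the crib: D(3)−P(15)=-12≡14, so the shift is 14.

14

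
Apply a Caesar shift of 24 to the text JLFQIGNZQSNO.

HJDOGELXOQLM

J(9): 9+24=33≡7 → H
L(11): 11+24=35≡9 → J
F(5): 5+24=29≡3 → D
Q(16): 16+24=40≡14 → O
I(8): 8+24=32≡6 → G
G(6): 6+24=30≡4 → E
N(13): 13+24=37≡11 → L
Z(25): 25+24=49≡23 → X
Q(16): 16+24=40≡14 → O
S(18): 18+24=42≡16 → Q
N(13): 13+24=37≡11 → L
O(14): 14+24=38≡12 → M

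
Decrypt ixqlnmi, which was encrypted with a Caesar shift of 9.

zohcedz

i(8): 8−9=-1≡25 → z
x(23): 23−9=14 → o
q(16): 16−9=7 → h
l(11): 11−9=2 → c
n(13): 13−9=4 → e
m(12): 12−9=3 → d
i(8): 8−9=-1≡25 → z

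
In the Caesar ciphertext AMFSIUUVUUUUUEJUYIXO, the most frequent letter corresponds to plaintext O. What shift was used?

The most frequent ciphertext letter is U (appears 8 times).
U is position 20; O is position 14.
Shift = 6.

6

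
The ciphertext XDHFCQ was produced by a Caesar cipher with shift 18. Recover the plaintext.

FLPNKY

X(23): 23−18=5 → F
D(3): 3−18=-15≡11 → L
H(7): 7−18=-11≡15 → P
F(5): 5−18=-13≡13 → N
C(2): 2−18=-16≡10 → K
Q(16): 16−18=-2≡24 → Y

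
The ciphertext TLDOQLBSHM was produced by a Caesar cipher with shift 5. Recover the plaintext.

OGYJLGWNCH

T(19): 19−5=14 → O
L(11): 11−5=6 → G
D(3): 3−5=-2≡24 → Y
O(14): 14−5=9 → J
Q(16): 16−5=11 → L
L(11): 11−5=6 → G
B(1): 1−5=-4≡22 → W
S(18): 18−5=13 → N
H(7): 7−5=2 → C
M(12): 12−5=7 → H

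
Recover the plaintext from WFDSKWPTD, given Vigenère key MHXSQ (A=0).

Repeat the key across the ciphertext: MHXSQMHXS
W(22)−M(12): 10 → K
F(5)−H(7): -2≡24 → Y
D(3)−X(23): -20≡6 → G
S(18)−S(18): 0 → A
K(10)−Q(16): -6≡20 → U
W(22)−M(12): 10 → K
P(15)−H(7): 8 → I
T(19)−X(23): -4≡22 → W
D(3)−S(18): -15≡11 → L

KYGAUKIWL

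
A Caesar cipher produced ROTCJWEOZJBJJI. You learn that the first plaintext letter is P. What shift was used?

2

From the crib: R(17)−P(15)=2, so the shift is 2.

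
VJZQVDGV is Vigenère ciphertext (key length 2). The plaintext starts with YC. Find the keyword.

Subtract each crib letter from the matching ciphertext letter (mod 26):
V(21)−Y(24)=-3≡23 → X
J(9)−C(2)=7 → H

XH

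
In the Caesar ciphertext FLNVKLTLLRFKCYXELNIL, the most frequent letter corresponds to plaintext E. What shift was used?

The most frequent ciphertext letter is L (appears 6 times).
L is position 11; E is position 4.
Shift = 7.

7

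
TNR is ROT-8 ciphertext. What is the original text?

LFJ

T(19): 19−8=11 → L
N(13): 13−8=5 → F
R(17): 17−8=9 → J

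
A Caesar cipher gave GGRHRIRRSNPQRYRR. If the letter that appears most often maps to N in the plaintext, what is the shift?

4

The most frequent ciphertext letter is R (appears 7 times).
R is position 17; N is position 13.
Shift = 4.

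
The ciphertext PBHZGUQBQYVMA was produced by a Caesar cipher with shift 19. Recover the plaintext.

WIOGNBXIXFCTH

P(15): 15−19=-4≡22 → W
B(1): 1−19=-18≡8 → I
H(7): 7−19=-12≡14 → O
Z(25): 25−19=6 → G
G(6): 6−19=-13≡13 → N
U(20): 20−19=1 → B
Q(16): 16−19=-3≡23 → X
B(1): 1−19=-18≡8 → I
Q(16): 16−19=-3≡23 → X
Y(24): 24−19=5 → F
V(21): 21−19=2 → C
M(12): 12−19=-7≡19 → T
A(0): 0−19=-19≡7 → H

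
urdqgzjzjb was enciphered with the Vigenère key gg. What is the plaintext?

olxkatdtdv

Repeat the key across the ciphertext: gggggggggg
u(20)−g(6): 14 → o
r(17)−g(6): 11 → l
d(3)−g(6): -3≡23 → x
q(16)−g(6): 10 → k
g(6)−g(6): 0 → a
z(25)−g(6): 19 → t
j(9)−g(6): 3 → d
z(25)−g(6): 19 → t
j(9)−g(6): 3 → d
b(1)−g(6): -5≡21 → v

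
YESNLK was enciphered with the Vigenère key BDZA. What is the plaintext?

XBTNKH

Repeat the key across the ciphertext: BDZABD
Y(24)−B(1): 23 → X
E(4)−D(3): 1 → B
S(18)−Z(25): -7≡19 → T
N(13)−A(0): 13 → N
L(11)−B(1): 10 → K
K(10)−D(3): 7 → H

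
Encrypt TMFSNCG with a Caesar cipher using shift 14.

T(19): 19+14=33≡7 → H
M(12): 12+14=26≡0 → A
F(5): 5+14=19 → T
S(18): 18+14=32≡6 → G
N(13): 13+14=27≡1 → B
C(2): 2+14=16 → Q
G(6): 6+14=20 → U

HATGBQU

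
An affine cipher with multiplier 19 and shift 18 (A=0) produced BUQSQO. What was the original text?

VWEAEI

The inverse of 19 mod 26 is 11, since 19·11=209≡1. Apply D(y)=11·(y−18) mod 26:
B(1): 11·(1−18)=-187≡21 → V
U(20): 11·(20−18)=22 → W
Q(16): 11·(16−18)=-22≡4 → E
S(18): 11·(18−18)=0 → A
Q(16): 11·(16−18)=-22≡4 → E
O(14): 11·(14−18)=-44≡8 → I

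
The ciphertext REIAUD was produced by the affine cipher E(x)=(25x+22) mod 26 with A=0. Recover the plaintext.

FSOWCT

The inverse of 25 mod 26 is 25, since 25·25=625≡1. Apply D(y)=25·(y−22) mod 26:
R(17): 25·(17−22)=-125≡5 → F
E(4): 25·(4−22)=-450≡18 → S
I(8): 25·(8−22)=-350≡14 → O
A(0): 25·(0−22)=-550≡22 → W
U(20): 25·(20−22)=-50≡2 → C
D(3): 25·(3−22)=-475≡19 → T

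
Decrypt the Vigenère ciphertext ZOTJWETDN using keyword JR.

QXKSNNKME

Repeat the key across the ciphertext: JRJRJRJRJ
Z(25)−J(9): 16 → Q
O(14)−R(17): -3≡23 → X
T(19)−J(9): 10 → K
J(9)−R(17): -8≡18 → S
W(22)−J(9): 13 → N
E(4)−R(17): -13≡13 → N
T(19)−J(9): 10 → K
D(3)−R(17): -14≡12 → M
N(13)−J(9): 4 → E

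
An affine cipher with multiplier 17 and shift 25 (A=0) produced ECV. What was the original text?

LRM

The inverse of 17 mod 26 is 23, since 17·23=391≡1. Apply D(y)=23·(y−25) mod 26:
E(4): 23·(4−25)=-483≡11 → L
C(2): 23·(2−25)=-529≡17 → R
V(21): 23·(21−25)=-92≡12 → M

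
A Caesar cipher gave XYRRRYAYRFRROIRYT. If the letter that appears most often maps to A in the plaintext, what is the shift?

The most frequent ciphertext letter is R (appears 7 times).
R is position 17; A is position 0.
Shift = 17.

17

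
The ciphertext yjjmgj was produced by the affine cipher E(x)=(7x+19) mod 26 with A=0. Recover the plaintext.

xggzng

The inverse of 7 mod 26 is 15, since 7·15=105≡1. Apply D(y)=15·(y−19) mod 26:
y(24): 15·(24−19)=75≡23 → x
j(9): 15·(9−19)=-150≡6 → g
j(9): 15·(9−19)=-150≡6 → g
m(12): 15·(12−19)=-105≡25 → z
g(6): 15·(6−19)=-195≡13 → n
j(9): 15·(9−19)=-150≡6 → g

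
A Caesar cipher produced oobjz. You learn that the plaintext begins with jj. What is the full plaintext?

jjweu

From the crib: o(14)−j(9)=5, so the shift is 5.
Subtract 5 from each ciphertext letter:
o(14): 14−5=9 → j
o(14): 14−5=9 → j
b(1): 1−5=-4≡22 → w
j(9): 9−5=4 → e
z(25): 25−5=20 → u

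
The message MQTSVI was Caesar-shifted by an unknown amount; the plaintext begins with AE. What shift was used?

From the crib: M(12)−A(0)=12, so the shift is 12.

12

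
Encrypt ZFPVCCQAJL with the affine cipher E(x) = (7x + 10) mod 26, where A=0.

DTLBYYSKVJ

Z(25): 7·25+10=185≡3 → D
F(5): 7·5+10=45≡19 → T
P(15): 7·15+10=115≡11 → L
V(21): 7·21+10=157≡1 → B
C(2): 7·2+10=24 → Y
C(2): 7·2+10=24 → Y
Q(16): 7·16+10=122≡18 → S
A(0): 7·0+10=10 → K
J(9): 7·9+10=73≡21 → V
L(11): 7·11+10=87≡9 → J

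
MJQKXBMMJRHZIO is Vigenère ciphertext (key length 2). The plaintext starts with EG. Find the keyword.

Subtract each crib letter from the matching ciphertext letter (mod 26):
M(12)−E(4)=8 → I
J(9)−G(6)=3 → D

ID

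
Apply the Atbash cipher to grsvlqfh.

g(6) → t(19)
r(17) → i(8)
s(18) → h(7)
v(21) → e(4)
l(11) → o(14)
q(16) → j(9)
f(5) → u(20)
h(7) → s(18)

tiheojus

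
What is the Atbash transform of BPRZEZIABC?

YKIAVARZYX

B(1) → Y(24)
P(15) → K(10)
R(17) → I(8)
Z(25) → A(0)
E(4) → V(21)
Z(25) → A(0)
I(8) → R(17)
A(0) → Z(25)
B(1) → Y(24)
C(2) → X(23)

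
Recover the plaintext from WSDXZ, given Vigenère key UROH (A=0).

CBPQF

Repeat the key across the ciphertext: UROHU
W(22)−U(20): 2 → C
S(18)−R(17): 1 → B
D(3)−O(14): -11≡15 → P
X(23)−H(7): 16 → Q
Z(25)−U(20): 5 → F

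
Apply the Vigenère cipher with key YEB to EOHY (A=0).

CSIW

Repeat the key across the message: YEBY
E(4)+Y(24): 28≡2 → C
O(14)+E(4): 18 → S
H(7)+B(1): 8 → I
Y(24)+Y(24): 48≡22 → W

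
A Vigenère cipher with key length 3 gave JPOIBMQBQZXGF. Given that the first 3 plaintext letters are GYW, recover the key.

Subtract each crib letter from the matching ciphertext letter (mod 26):
J(9)−G(6)=3 → D
P(15)−Y(24)=-9≡17 → R
O(14)−W(22)=-8≡18 → S

DRS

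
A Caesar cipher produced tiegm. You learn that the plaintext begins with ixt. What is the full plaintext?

From the crib: t(19)−i(8)=11, so the shift is 11.
Subtract 11 from each ciphertext letter:
t(19): 19−11=8 → i
i(8): 8−11=-3≡23 → x
e(4): 4−11=-7≡19 → t
g(6): 6−11=-5≡21 → v
m(12): 12−11=1 → b

ixtvb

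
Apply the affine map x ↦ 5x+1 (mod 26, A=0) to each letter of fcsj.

f(5): 5·5+1=26≡0 → a
c(2): 5·2+1=11 → l
s(18): 5·18+1=91≡13 → n
j(9): 5·9+1=46≡20 → u

alnu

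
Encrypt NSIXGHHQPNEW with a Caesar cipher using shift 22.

JOETCDDMLJAS

N(13): 13+22=35≡9 → J
S(18): 18+22=40≡14 → O
I(8): 8+22=30≡4 → E
X(23): 23+22=45≡19 → T
G(6): 6+22=28≡2 → C
H(7): 7+22=29≡3 → D
H(7): 7+22=29≡3 → D
Q(16): 16+22=38≡12 → M
P(15): 15+22=37≡11 → L
N(13): 13+22=35≡9 → J
E(4): 4+22=26≡0 → A
W(22): 22+22=44≡18 → S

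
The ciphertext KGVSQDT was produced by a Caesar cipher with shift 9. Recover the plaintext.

BXMJHUK

K(10): 10−9=1 → B
G(6): 6−9=-3≡23 → X
V(21): 21−9=12 → M
S(18): 18−9=9 → J
Q(16): 16−9=7 → H
D(3): 3−9=-6≡20 → U
T(19): 19−9=10 → K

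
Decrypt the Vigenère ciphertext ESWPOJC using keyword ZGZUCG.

Repeat the key across the ciphertext: ZGZUCGZ
E(4)−Z(25): -21≡5 → F
S(18)−G(6): 12 → M
W(22)−Z(25): -3≡23 → X
P(15)−U(20): -5≡21 → V
O(14)−C(2): 12 → M
J(9)−G(6): 3 → D
C(2)−Z(25): -23≡3 → D

FMXVMDD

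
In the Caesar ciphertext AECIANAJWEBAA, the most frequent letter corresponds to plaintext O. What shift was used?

The most frequent ciphertext letter is A (appears 5 times).
A is position 0; O is position 14.
Shift = -14≡12.

12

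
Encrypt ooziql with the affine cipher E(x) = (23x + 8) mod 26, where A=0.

o(14): 23·14+8=330≡18 → s
o(14): 23·14+8=330≡18 → s
z(25): 23·25+8=583≡11 → l
i(8): 23·8+8=192≡10 → k
q(16): 23·16+8=376≡12 → m
l(11): 23·11+8=261≡1 → b

sslkmb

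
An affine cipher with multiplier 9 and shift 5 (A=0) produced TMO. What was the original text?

QVB

The inverse of 9 mod 26 is 3, since 9·3=27≡1. Apply D(y)=3·(y−5) mod 26:
T(19): 3·(19−5)=42≡16 → Q
M(12): 3·(12−5)=21 → V
O(14): 3·(14−5)=27≡1 → B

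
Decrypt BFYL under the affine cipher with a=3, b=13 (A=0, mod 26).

WGVI

The inverse of 3 mod 26 is 9, since 3·9=27≡1. Apply D(y)=9·(y−13) mod 26:
B(1): 9·(1−13)=-108≡22 → W
F(5): 9·(5−13)=-72≡6 → G
Y(24): 9·(24−13)=99≡21 → V
L(11): 9·(11−13)=-18≡8 → I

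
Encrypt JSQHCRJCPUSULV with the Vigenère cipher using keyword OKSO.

Repeat the key across the message: OKSOOKSOOKSOOK
J(9)+O(14): 23 → X
S(18)+K(10): 28≡2 → C
Q(16)+S(18): 34≡8 → I
H(7)+O(14): 21 → V
C(2)+O(14): 16 → Q
R(17)+K(10): 27≡1 → B
J(9)+S(18): 27≡1 → B
C(2)+O(14): 16 → Q
P(15)+O(14): 29≡3 → D
U(20)+K(10): 30≡4 → E
S(18)+S(18): 36≡10 → K
U(20)+O(14): 34≡8 → I
L(11)+O(14): 25 → Z
V(21)+K(10): 31≡5 → F

XCIVQBBQDEKIZF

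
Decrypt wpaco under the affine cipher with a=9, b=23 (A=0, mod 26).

The inverse of 9 mod 26 is 3, since 9·3=27≡1. Apply D(y)=3·(y−23) mod 26:
w(22): 3·(22−23)=-3≡23 → x
p(15): 3·(15−23)=-24≡2 → c
a(0): 3·(0−23)=-69≡9 → j
c(2): 3·(2−23)=-63≡15 → p
o(14): 3·(14−23)=-27≡25 → z

xcjpz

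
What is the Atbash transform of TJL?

T(19) → G(6)
J(9) → Q(16)
L(11) → O(14)

GQO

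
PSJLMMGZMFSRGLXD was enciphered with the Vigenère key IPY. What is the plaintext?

HDLDXOYKOXDTYWZV

Repeat the key across the ciphertext: IPYIPYIPYIPYIPYI
P(15)−I(8): 7 → H
S(18)−P(15): 3 → D
J(9)−Y(24): -15≡11 → L
L(11)−I(8): 3 → D
M(12)−P(15): -3≡23 → X
M(12)−Y(24): -12≡14 → O
G(6)−I(8): -2≡24 → Y
Z(25)−P(15): 10 → K
M(12)−Y(24): -12≡14 → O
F(5)−I(8): -3≡23 → X
S(18)−P(15): 3 → D
R(17)−Y(24): -7≡19 → T
G(6)−I(8): -2≡24 → Y
L(11)−P(15): -4≡22 → W
X(23)−Y(24): -1≡25 → Z
D(3)−I(8): -5≡21 → V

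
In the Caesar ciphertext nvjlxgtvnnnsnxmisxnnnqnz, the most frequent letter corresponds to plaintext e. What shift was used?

The most frequent ciphertext letter is n (appears 9 times).
n is position 13; e is position 4.
Shift = 9.

9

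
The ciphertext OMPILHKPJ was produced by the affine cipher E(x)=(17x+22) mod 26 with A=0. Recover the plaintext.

The inverse of 17 mod 26 is 23, since 17·23=391≡1. Apply D(y)=23·(y−22) mod 26:
O(14): 23·(14−22)=-184≡24 → Y
M(12): 23·(12−22)=-230≡4 → E
P(15): 23·(15−22)=-161≡21 → V
I(8): 23·(8−22)=-322≡16 → Q
L(11): 23·(11−22)=-253≡7 → H
H(7): 23·(7−22)=-345≡19 → T
K(10): 23·(10−22)=-276≡10 → K
P(15): 23·(15−22)=-161≡21 → V
J(9): 23·(9−22)=-299≡13 → N

YEVQHTKVN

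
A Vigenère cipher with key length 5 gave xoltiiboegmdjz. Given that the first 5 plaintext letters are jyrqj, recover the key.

oqudz

Subtract each crib letter from the matching ciphertext letter (mod 26):
x(23)−j(9)=14 → o
o(14)−y(24)=-10≡16 → q
l(11)−r(17)=-6≡20 → u
t(19)−q(16)=3 → d
i(8)−j(9)=-1≡25 → z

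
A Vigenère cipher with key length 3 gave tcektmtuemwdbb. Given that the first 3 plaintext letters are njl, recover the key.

gtt

Subtract each crib letter from the matching ciphertext letter (mod 26):
t(19)−n(13)=6 → g
c(2)−j(9)=-7≡19 → t
e(4)−l(11)=-7≡19 → t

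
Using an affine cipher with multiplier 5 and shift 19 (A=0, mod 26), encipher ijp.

i(8): 5·8+19=59≡7 → h
j(9): 5·9+19=64≡12 → m
p(15): 5·15+19=94≡16 → q

hmq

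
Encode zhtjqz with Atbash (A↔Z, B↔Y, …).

asgqja

z(25) → a(0)
h(7) → s(18)
t(19) → g(6)
j(9) → q(16)
q(16) → j(9)
z(25) → a(0)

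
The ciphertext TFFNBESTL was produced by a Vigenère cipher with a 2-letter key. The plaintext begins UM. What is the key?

ZT

Subtract each crib letter from the matching ciphertext letter (mod 26):
T(19)−U(20)=-1≡25 → Z
F(5)−M(12)=-7≡19 → T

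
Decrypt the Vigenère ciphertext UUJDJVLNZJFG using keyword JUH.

LACUPOCTSALZ

Repeat the key across the ciphertext: JUHJUHJUHJUH
U(20)−J(9): 11 → L
U(20)−U(20): 0 → A
J(9)−H(7): 2 → C
D(3)−J(9): -6≡20 → U
J(9)−U(20): -11≡15 → P
V(21)−H(7): 14 → O
L(11)−J(9): 2 → C
N(13)−U(20): -7≡19 → T
Z(25)−H(7): 18 → S
J(9)−J(9): 0 → A
F(5)−U(20): -15≡11 → L
G(6)−H(7): -1≡25 → Z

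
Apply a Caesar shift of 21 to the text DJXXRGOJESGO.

YESSMBJEZNBJ

D(3): 3+21=24 → Y
J(9): 9+21=30≡4 → E
X(23): 23+21=44≡18 → S
X(23): 23+21=44≡18 → S
R(17): 17+21=38≡12 → M
G(6): 6+21=27≡1 → B
O(14): 14+21=35≡9 → J
J(9): 9+21=30≡4 → E
E(4): 4+21=25 → Z
S(18): 18+21=39≡13 → N
G(6): 6+21=27≡1 → B
O(14): 14+21=35≡9 → J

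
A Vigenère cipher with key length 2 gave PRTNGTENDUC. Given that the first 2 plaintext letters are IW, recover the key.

Subtract each crib letter from the matching ciphertext letter (mod 26):
P(15)−I(8)=7 → H
R(17)−W(22)=-5≡21 → V

HV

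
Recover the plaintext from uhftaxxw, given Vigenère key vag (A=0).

zhzyarcw

Repeat the key across the ciphertext: vagvagva
u(20)−v(21): -1≡25 → z
h(7)−a(0): 7 → h
f(5)−g(6): -1≡25 → z
t(19)−v(21): -2≡24 → y
a(0)−a(0): 0 → a
x(23)−g(6): 17 → r
x(23)−v(21): 2 → c
w(22)−a(0): 22 → w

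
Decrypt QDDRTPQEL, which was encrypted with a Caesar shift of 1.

Q(16): 16−1=15 → P
D(3): 3−1=2 → C
D(3): 3−1=2 → C
R(17): 17−1=16 → Q
T(19): 19−1=18 → S
P(15): 15−1=14 → O
Q(16): 16−1=15 → P
E(4): 4−1=3 → D
L(11): 11−1=10 → K

PCCQSOPDK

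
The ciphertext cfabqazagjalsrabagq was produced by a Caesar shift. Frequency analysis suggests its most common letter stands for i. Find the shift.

18

The most frequent ciphertext letter is a (appears 6 times).
a is position 0; i is position 8.
Shift = -8≡18.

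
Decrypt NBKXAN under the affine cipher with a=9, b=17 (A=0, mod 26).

OEFSBO

The inverse of 9 mod 26 is 3, since 9·3=27≡1. Apply D(y)=3·(y−17) mod 26:
N(13): 3·(13−17)=-12≡14 → O
B(1): 3·(1−17)=-48≡4 → E
K(10): 3·(10−17)=-21≡5 → F
X(23): 3·(23−17)=18 → S
A(0): 3·(0−17)=-51≡1 → B
N(13): 3·(13−17)=-12≡14 → O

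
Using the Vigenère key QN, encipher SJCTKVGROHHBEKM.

IWSGAIWEEUXOUXC

Repeat the key across the message: QNQNQNQNQNQNQNQ
S(18)+Q(16): 34≡8 → I
J(9)+N(13): 22 → W
C(2)+Q(16): 18 → S
T(19)+N(13): 32≡6 → G
K(10)+Q(16): 26≡0 → A
V(21)+N(13): 34≡8 → I
G(6)+Q(16): 22 → W
R(17)+N(13): 30≡4 → E
O(14)+Q(16): 30≡4 → E
H(7)+N(13): 20 → U
H(7)+Q(16): 23 → X
B(1)+N(13): 14 → O
E(4)+Q(16): 20 → U
K(10)+N(13): 23 → X
M(12)+Q(16): 28≡2 → C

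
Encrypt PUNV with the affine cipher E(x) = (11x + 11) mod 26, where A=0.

P(15): 11·15+11=176≡20 → U
U(20): 11·20+11=231≡23 → X
N(13): 11·13+11=154≡24 → Y
V(21): 11·21+11=242≡8 → I

UXYI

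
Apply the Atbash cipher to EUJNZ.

E(4) → V(21)
U(20) → F(5)
J(9) → Q(16)
N(13) → M(12)
Z(25) → A(0)

VFQMA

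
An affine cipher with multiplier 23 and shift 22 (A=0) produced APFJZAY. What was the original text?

QLXNZQI

The inverse of 23 mod 26 is 17, since 23·17=391≡1. Apply D(y)=17·(y−22) mod 26:
A(0): 17·(0−22)=-374≡16 → Q
P(15): 17·(15−22)=-119≡11 → L
F(5): 17·(5−22)=-289≡23 → X
J(9): 17·(9−22)=-221≡13 → N
Z(25): 17·(25−22)=51≡25 → Z
A(0): 17·(0−22)=-374≡16 → Q
Y(24): 17·(24−22)=34≡8 → I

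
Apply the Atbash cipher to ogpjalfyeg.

o(14) → l(11)
g(6) → t(19)
p(15) → k(10)
j(9) → q(16)
a(0) → z(25)
l(11) → o(14)
f(5) → u(20)
y(24) → b(1)
e(4) → v(21)
g(6) → t(19)

ltkqzoubvt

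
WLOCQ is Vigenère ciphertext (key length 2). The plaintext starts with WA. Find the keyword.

AL

Subtract each crib letter from the matching ciphertext letter (mod 26):
W(22)−W(22)=0 → A
L(11)−A(0)=11 → L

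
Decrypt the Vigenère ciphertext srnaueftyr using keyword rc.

Repeat the key across the ciphertext: rcrcrcrcrc
s(18)−r(17): 1 → b
r(17)−c(2): 15 → p
n(13)−r(17): -4≡22 → w
a(0)−c(2): -2≡24 → y
u(20)−r(17): 3 → d
e(4)−c(2): 2 → c
f(5)−r(17): -12≡14 → o
t(19)−c(2): 17 → r
y(24)−r(17): 7 → h
r(17)−c(2): 15 → p

bpwydcorhp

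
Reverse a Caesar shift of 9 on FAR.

WRI

F(5): 5−9=-4≡22 → W
A(0): 0−9=-9≡17 → R
R(17): 17−9=8 → I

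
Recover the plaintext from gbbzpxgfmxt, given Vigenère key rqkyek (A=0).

Repeat the key across the ciphertext: rqkyekrqkye
g(6)−r(17): -11≡15 → p
b(1)−q(16): -15≡11 → l
b(1)−k(10): -9≡17 → r
z(25)−y(24): 1 → b
p(15)−e(4): 11 → l
x(23)−k(10): 13 → n
g(6)−r(17): -11≡15 → p
f(5)−q(16): -11≡15 → p
m(12)−k(10): 2 → c
x(23)−y(24): -1≡25 → z
t(19)−e(4): 15 → p

plrblnppczp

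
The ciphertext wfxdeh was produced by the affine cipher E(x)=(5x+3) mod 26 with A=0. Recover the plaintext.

The inverse of 5 mod 26 is 21, since 5·21=105≡1. Apply D(y)=21·(y−3) mod 26:
w(22): 21·(22−3)=399≡9 → j
f(5): 21·(5−3)=42≡16 → q
x(23): 21·(23−3)=420≡4 → e
d(3): 21·(3−3)=0 → a
e(4): 21·(4−3)=21 → v
h(7): 21·(7−3)=84≡6 → g

jqeavg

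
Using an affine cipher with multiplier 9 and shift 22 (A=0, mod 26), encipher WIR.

MQT

W(22): 9·22+22=220≡12 → M
I(8): 9·8+22=94≡16 → Q
R(17): 9·17+22=175≡19 → T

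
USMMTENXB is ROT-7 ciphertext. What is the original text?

U(20): 20−7=13 → N
S(18): 18−7=11 → L
M(12): 12−7=5 → F
M(12): 12−7=5 → F
T(19): 19−7=12 → M
E(4): 4−7=-3≡23 → X
N(13): 13−7=6 → G
X(23): 23−7=16 → Q
B(1): 1−7=-6≡20 → U

NLFFMXGQU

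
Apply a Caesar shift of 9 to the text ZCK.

ILT

Z(25): 25+9=34≡8 → I
C(2): 2+9=11 → L
K(10): 10+9=19 → T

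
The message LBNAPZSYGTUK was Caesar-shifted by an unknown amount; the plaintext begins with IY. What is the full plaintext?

IYKXMWPVDQRH

From the crib: L(11)−I(8)=3, so the shift is 3.
Subtract 3 from each ciphertext letter:
L(11): 11−3=8 → I
B(1): 1−3=-2≡24 → Y
N(13): 13−3=10 → K
A(0): 0−3=-3≡23 → X
P(15): 15−3=12 → M
Z(25): 25−3=22 → W
S(18): 18−3=15 → P
Y(24): 24−3=21 → V
G(6): 6−3=3 → D
T(19): 19−3=16 → Q
U(20): 20−3=17 → R
K(10): 10−3=7 → H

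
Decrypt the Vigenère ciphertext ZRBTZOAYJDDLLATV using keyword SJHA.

HIUTHFTYRUWLTRMV

Repeat the key across the ciphertext: SJHASJHASJHASJHA
Z(25)−S(18): 7 → H
R(17)−J(9): 8 → I
B(1)−H(7): -6≡20 → U
T(19)−A(0): 19 → T
Z(25)−S(18): 7 → H
O(14)−J(9): 5 → F
A(0)−H(7): -7≡19 → T
Y(24)−A(0): 24 → Y
J(9)−S(18): -9≡17 → R
D(3)−J(9): -6≡20 → U
D(3)−H(7): -4≡22 → W
L(11)−A(0): 11 → L
L(11)−S(18): -7≡19 → T
A(0)−J(9): -9≡17 → R
T(19)−H(7): 12 → M
V(21)−A(0): 21 → V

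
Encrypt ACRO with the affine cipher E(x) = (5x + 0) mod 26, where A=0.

AKHS

A(0): 5·0+0=0 → A
C(2): 5·2+0=10 → K
R(17): 5·17+0=85≡7 → H
O(14): 5·14+0=70≡18 → S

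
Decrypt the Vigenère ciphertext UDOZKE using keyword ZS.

VLPHLM

Repeat the key across the ciphertext: ZSZSZS
U(20)−Z(25): -5≡21 → V
D(3)−S(18): -15≡11 → L
O(14)−Z(25): -11≡15 → P
Z(25)−S(18): 7 → H
K(10)−Z(25): -15≡11 → L
E(4)−S(18): -14≡12 → M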